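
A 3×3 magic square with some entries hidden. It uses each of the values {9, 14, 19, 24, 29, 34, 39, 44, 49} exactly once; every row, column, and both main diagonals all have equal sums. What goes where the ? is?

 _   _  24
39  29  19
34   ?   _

The 9 entries sum to 261, so each line sums to 261/3 = 87.
Column 1: 39 + 34 + ? = 87, so (1,1) = 14.
Column 3 needs 87; the known cells sum to 43, so (3,3) = 44.
Using row 1: 14 + 24 + ? → (1,2) = 87 − 38 = 49.
The remaining cell in row 3 is (3,2) = 87 − 78 = 9.

9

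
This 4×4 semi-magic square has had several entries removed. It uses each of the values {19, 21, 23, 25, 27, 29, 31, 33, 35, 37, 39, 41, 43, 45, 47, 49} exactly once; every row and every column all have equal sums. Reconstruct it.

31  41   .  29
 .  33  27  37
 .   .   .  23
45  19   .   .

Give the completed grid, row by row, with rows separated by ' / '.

The 16 entries sum to 544, so each line sums to 544/4 = 136.
Row 1 must total 136; the given cells sum to 101, so (1,3) = 35.
Row 2: 33 + 27 + 37 + ? = 136, so (2,1) = 39.
The remaining cell in column 1 is (3,1) = 136 − 115 = 21.
Column 2 needs 136; the known cells sum to 93, so (3,2) = 43.
Column 4: 29 + 37 + 23 + ? = 136, so (4,4) = 47.
Row 3: 21 + 43 + 23 + ? = 136, so (3,3) = 49.
Row 4 needs 136; the known cells sum to 111, so (4,3) = 25.

31 41 35 29 / 39 33 27 37 / 21 43 49 23 / 45 19 25 47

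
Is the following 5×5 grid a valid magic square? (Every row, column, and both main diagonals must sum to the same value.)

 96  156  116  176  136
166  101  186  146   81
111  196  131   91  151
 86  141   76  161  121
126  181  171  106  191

No — row 1 sums to 680 but row 5 sums to 775.

Row 1: 96 + 156 + 116 + 176 + 136 = 680.
Row 2: 166 + 101 + 186 + 146 + 81 = 680.
Row 3: 111 + 196 + 131 + 91 + 151 = 680.
Row 4: 86 + 141 + 76 + 161 + 121 = 585.
Row 5: 126 + 181 + 171 + 106 + 191 = 775.
Column 1: 96 + 166 + 111 + 86 + 126 = 585.
Column 2: 156 + 101 + 196 + 141 + 181 = 775.
Column 3: 116 + 186 + 131 + 76 + 171 = 680.
Column 4: 176 + 146 + 91 + 161 + 106 = 680.
Column 5: 136 + 81 + 151 + 121 + 191 = 680.
Main diagonal: 96 + 101 + 131 + 161 + 191 = 680.
Anti-diagonal: 136 + 146 + 131 + 141 + 126 = 680.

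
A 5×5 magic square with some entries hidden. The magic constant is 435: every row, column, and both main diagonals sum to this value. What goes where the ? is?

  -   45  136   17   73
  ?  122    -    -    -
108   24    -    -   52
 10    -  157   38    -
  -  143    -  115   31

Row 1: 45 + 136 + 17 + 73 + ? = 435, so (1,1) = 164.
From column 2, 435 − (45 + 122 + 24 + 143) gives (4,2) = 101.
From main diagonal, 435 − (164 + 122 + 38 + 31) gives (3,3) = 80.
The remaining cell in row 3 is (3,4) = 435 − 264 = 171.
Row 4 must total 435; the given cells sum to 306, so (4,5) = 129.
Column 4 needs 435; the known cells sum to 341, so (2,4) = 94.
Column 5 needs 435; the known cells sum to 285, so (2,5) = 150.
Anti-diagonal must total 435; the given cells sum to 348, so (5,1) = 87.
Row 5 needs 435; the known cells sum to 376, so (5,3) = 59.
Column 1: 164 + 108 + 10 + 87 + ? = 435, so (2,1) = 66.

66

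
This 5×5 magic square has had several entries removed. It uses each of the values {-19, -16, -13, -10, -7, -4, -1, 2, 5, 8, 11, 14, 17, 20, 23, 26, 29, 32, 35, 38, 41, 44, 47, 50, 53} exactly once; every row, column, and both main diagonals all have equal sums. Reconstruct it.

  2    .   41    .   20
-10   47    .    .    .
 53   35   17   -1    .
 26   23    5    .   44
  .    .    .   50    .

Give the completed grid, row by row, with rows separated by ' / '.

The 25 entries sum to 425, so each line sums to 425/5 = 85.
From row 3, 85 − (53 + 35 + 17 + (-1)) gives (3,5) = -19.
Row 4: 26 + 23 + 5 + 44 + ? = 85, so (4,4) = -13.
The remaining cell in column 1 is (5,1) = 85 − 71 = 14.
Main diagonal: 2 + 47 + 17 + (-13) + ? = 85, so (5,5) = 32.
Using anti-diagonal: 20 + 17 + 23 + 14 + ? → (2,4) = 85 − 74 = 11.
The remaining cell in column 4 is (1,4) = 85 − 47 = 38.
The remaining cell in column 5 is (2,5) = 85 − 77 = 8.
From row 1, 85 − (2 + 41 + 38 + 20) gives (1,2) = -16.
Using row 2: -10 + 47 + 11 + 8 + ? → (2,3) = 85 − 56 = 29.
Using column 2: -16 + 47 + 35 + 23 + ? → (5,2) = 85 − 89 = -4.
Column 3: 41 + 29 + 17 + 5 + ? = 85, so (5,3) = -7.

2 -16 41 38 20 / -10 47 29 11 8 / 53 35 17 -1 -19 / 26 23 5 -13 44 / 14 -4 -7 50 32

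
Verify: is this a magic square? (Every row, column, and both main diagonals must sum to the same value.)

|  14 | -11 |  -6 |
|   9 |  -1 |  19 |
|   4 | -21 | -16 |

No — column 3 sums to -3 but row 2 sums to 27.

Row 1: 14 + (-11) + (-6) = -3.
Row 2: 9 + (-1) + 19 = 27.
Row 3: 4 + (-21) + (-16) = -33.
Column 1: 14 + 9 + 4 = 27.
Column 2: -11 + (-1) + (-21) = -33.
Column 3: -6 + 19 + (-16) = -3.
Main diagonal: 14 + (-1) + (-16) = -3.
Anti-diagonal: -6 + (-1) + 4 = -3.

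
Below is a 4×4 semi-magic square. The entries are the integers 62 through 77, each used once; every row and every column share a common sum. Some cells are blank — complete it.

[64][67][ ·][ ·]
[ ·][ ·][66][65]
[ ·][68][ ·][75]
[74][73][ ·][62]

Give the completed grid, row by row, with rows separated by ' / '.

64 67 71 76 / 77 70 66 65 / 63 68 72 75 / 74 73 69 62

The entries are 62 through 77, which sum to 1112, so each line sums to 1112/4 = 278.
The remaining cell in row 4 is (4,3) = 278 − 209 = 69.
The remaining cell in column 2 is (2,2) = 278 − 208 = 70.
From column 4, 278 − (65 + 75 + 62) gives (1,4) = 76.
Row 1: 64 + 67 + 76 + ? = 278, so (1,3) = 71.
The remaining cell in row 2 is (2,1) = 278 − 201 = 77.
Using column 1: 64 + 77 + 74 + ? → (3,1) = 278 − 215 = 63.
From column 3, 278 − (71 + 66 + 69) gives (3,3) = 72.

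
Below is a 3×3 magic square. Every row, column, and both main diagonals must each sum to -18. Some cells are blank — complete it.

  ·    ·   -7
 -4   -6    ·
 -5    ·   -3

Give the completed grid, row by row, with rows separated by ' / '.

-9 -2 -7 / -4 -6 -8 / -5 -10 -3

From row 2, -18 − (-4 + (-6)) gives (2,3) = -8.
From row 3, -18 − (-5 + (-3)) gives (3,2) = -10.
Column 1 needs -18; the known cells sum to -9, so (1,1) = -9.
Column 2: -6 + (-10) + ? = -18, so (1,2) = -2.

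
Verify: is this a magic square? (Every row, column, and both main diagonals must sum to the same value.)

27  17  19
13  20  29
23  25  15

No — main diagonal sums to 62 but column 1 sums to 63.

Row 1: 27 + 17 + 19 = 63.
Row 2: 13 + 20 + 29 = 62.
Row 3: 23 + 25 + 15 = 63.
Column 1: 27 + 13 + 23 = 63.
Column 2: 17 + 20 + 25 = 62.
Column 3: 19 + 29 + 15 = 63.
Main diagonal: 27 + 20 + 15 = 62.
Anti-diagonal: 19 + 20 + 23 = 62.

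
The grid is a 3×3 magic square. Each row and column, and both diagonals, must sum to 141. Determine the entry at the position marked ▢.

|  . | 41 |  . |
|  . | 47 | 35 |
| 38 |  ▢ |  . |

53

Using row 2: 47 + 35 + ? → (2,1) = 141 − 82 = 59.
From column 1, 141 − (59 + 38) gives (1,1) = 44.
Column 2: 41 + 47 + ? = 141, so (3,2) = 53.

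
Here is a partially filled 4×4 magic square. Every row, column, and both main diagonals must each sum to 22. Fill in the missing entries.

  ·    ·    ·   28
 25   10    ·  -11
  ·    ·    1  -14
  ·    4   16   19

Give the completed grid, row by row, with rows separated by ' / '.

Row 2 must total 22; the given cells sum to 24, so (2,3) = -2.
The remaining cell in row 4 is (4,1) = 22 − 39 = -17.
From column 3, 22 − (-2 + 1 + 16) gives (1,3) = 7.
From main diagonal, 22 − (10 + 1 + 19) gives (1,1) = -8.
The remaining cell in anti-diagonal is (3,2) = 22 − 9 = 13.
From row 1, 22 − (-8 + 7 + 28) gives (1,2) = -5.
Row 3: 13 + 1 + (-14) + ? = 22, so (3,1) = 22.

-8 -5 7 28 / 25 10 -2 -11 / 22 13 1 -14 / -17 4 16 19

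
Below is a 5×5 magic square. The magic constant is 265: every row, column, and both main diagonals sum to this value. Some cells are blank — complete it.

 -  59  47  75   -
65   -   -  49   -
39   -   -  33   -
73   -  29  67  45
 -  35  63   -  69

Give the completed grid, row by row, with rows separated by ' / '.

31 59 47 75 53 / 65 43 71 49 37 / 39 77 55 33 61 / 73 51 29 67 45 / 57 35 63 41 69

Row 4: 73 + 29 + 67 + 45 + ? = 265, so (4,2) = 51.
Column 4: 75 + 49 + 33 + 67 + ? = 265, so (5,4) = 41.
The remaining cell in row 5 is (5,1) = 265 − 208 = 57.
Using column 1: 65 + 39 + 73 + 57 + ? → (1,1) = 265 − 234 = 31.
Using row 1: 31 + 59 + 47 + 75 + ? → (1,5) = 265 − 212 = 53.
Anti-diagonal must total 265; the given cells sum to 210, so (3,3) = 55.
Using column 3: 47 + 55 + 29 + 63 + ? → (2,3) = 265 − 194 = 71.
Main diagonal must total 265; the given cells sum to 222, so (2,2) = 43.
Row 2 must total 265; the given cells sum to 228, so (2,5) = 37.
Column 2 must total 265; the given cells sum to 188, so (3,2) = 77.
Column 5: 53 + 37 + 45 + 69 + ? = 265, so (3,5) = 61.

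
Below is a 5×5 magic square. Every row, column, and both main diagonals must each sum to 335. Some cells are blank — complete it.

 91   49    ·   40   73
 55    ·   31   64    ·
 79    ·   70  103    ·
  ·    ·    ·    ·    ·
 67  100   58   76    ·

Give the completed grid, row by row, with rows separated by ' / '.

Using row 1: 91 + 49 + 40 + 73 + ? → (1,3) = 335 − 253 = 82.
Row 5: 67 + 100 + 58 + 76 + ? = 335, so (5,5) = 34.
Column 1: 91 + 55 + 79 + 67 + ? = 335, so (4,1) = 43.
The remaining cell in column 3 is (4,3) = 335 − 241 = 94.
The remaining cell in column 4 is (4,4) = 335 − 283 = 52.
Main diagonal must total 335; the given cells sum to 247, so (2,2) = 88.
From anti-diagonal, 335 − (73 + 64 + 70 + 67) gives (4,2) = 61.
Row 2 needs 335; the known cells sum to 238, so (2,5) = 97.
Row 4 needs 335; the known cells sum to 250, so (4,5) = 85.
Column 2 must total 335; the given cells sum to 298, so (3,2) = 37.
The remaining cell in column 5 is (3,5) = 335 − 289 = 46.

91 49 82 40 73 / 55 88 31 64 97 / 79 37 70 103 46 / 43 61 94 52 85 / 67 100 58 76 34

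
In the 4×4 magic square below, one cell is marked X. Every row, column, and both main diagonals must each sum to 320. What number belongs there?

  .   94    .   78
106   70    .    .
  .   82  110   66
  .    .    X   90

54

Row 3 needs 320; the known cells sum to 258, so (3,1) = 62.
Using column 2: 94 + 70 + 82 + ? → (4,2) = 320 − 246 = 74.
The remaining cell in column 4 is (2,4) = 320 − 234 = 86.
Main diagonal: 70 + 110 + 90 + ? = 320, so (1,1) = 50.
Row 1 needs 320; the known cells sum to 222, so (1,3) = 98.
The remaining cell in row 2 is (2,3) = 320 − 262 = 58.
Column 1: 50 + 106 + 62 + ? = 320, so (4,1) = 102.
Column 3: 98 + 58 + 110 + ? = 320, so (4,3) = 54.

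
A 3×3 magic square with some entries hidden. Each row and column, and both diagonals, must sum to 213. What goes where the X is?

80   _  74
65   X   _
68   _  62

71

Using row 1: 80 + 74 + ? → (1,2) = 213 − 154 = 59.
From row 3, 213 − (68 + 62) gives (3,2) = 83.
Column 2 must total 213; the given cells sum to 142, so (2,2) = 71.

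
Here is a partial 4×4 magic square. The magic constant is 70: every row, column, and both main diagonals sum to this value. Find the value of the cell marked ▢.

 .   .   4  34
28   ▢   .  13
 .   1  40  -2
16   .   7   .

10

From row 3, 70 − (1 + 40 + (-2)) gives (3,1) = 31.
Column 1: 28 + 31 + 16 + ? = 70, so (1,1) = -5.
Column 3 must total 70; the given cells sum to 51, so (2,3) = 19.
Column 4: 34 + 13 + (-2) + ? = 70, so (4,4) = 25.
Using main diagonal: -5 + 40 + 25 + ? → (2,2) = 70 − 60 = 10.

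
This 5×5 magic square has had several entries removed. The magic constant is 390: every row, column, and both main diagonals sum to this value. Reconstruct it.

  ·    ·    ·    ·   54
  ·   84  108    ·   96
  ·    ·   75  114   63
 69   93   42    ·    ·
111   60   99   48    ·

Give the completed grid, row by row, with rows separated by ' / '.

78 102 66 90 54 / 45 84 108 57 96 / 87 51 75 114 63 / 69 93 42 81 105 / 111 60 99 48 72

Row 5 must total 390; the given cells sum to 318, so (5,5) = 72.
Column 3: 108 + 75 + 42 + 99 + ? = 390, so (1,3) = 66.
From column 5, 390 − (54 + 96 + 63 + 72) gives (4,5) = 105.
The remaining cell in anti-diagonal is (2,4) = 390 − 333 = 57.
The remaining cell in row 2 is (2,1) = 390 − 345 = 45.
Row 4 needs 390; the known cells sum to 309, so (4,4) = 81.
The remaining cell in column 4 is (1,4) = 390 − 300 = 90.
Main diagonal needs 390; the known cells sum to 312, so (1,1) = 78.
From row 1, 390 − (78 + 66 + 90 + 54) gives (1,2) = 102.
Column 1 needs 390; the known cells sum to 303, so (3,1) = 87.
Column 2: 102 + 84 + 93 + 60 + ? = 390, so (3,2) = 51.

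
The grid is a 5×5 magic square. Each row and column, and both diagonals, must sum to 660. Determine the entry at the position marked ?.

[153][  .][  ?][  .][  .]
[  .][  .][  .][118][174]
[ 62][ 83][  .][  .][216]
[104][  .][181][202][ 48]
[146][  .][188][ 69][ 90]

Row 4 must total 660; the given cells sum to 535, so (4,2) = 125.
Row 5 needs 660; the known cells sum to 493, so (5,2) = 167.
Using column 1: 153 + 62 + 104 + 146 + ? → (2,1) = 660 − 465 = 195.
The remaining cell in column 5 is (1,5) = 660 − 528 = 132.
Anti-diagonal must total 660; the given cells sum to 521, so (3,3) = 139.
Row 3: 62 + 83 + 139 + 216 + ? = 660, so (3,4) = 160.
Column 4 needs 660; the known cells sum to 549, so (1,4) = 111.
The remaining cell in main diagonal is (2,2) = 660 − 584 = 76.
The remaining cell in row 2 is (2,3) = 660 − 563 = 97.
The remaining cell in column 2 is (1,2) = 660 − 451 = 209.
The remaining cell in column 3 is (1,3) = 660 − 605 = 55.

55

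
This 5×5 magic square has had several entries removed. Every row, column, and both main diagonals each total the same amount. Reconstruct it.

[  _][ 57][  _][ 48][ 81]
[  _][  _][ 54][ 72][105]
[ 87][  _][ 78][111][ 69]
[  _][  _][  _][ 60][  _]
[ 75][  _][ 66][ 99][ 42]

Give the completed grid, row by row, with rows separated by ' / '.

114 57 90 48 81 / 63 96 54 72 105 / 87 45 78 111 69 / 51 84 102 60 93 / 75 108 66 99 42

Column 4 is already complete: 48 + 72 + 111 + 60 + 99 = 390, so that is the magic constant.
From row 3, 390 − (87 + 78 + 111 + 69) gives (3,2) = 45.
The remaining cell in row 5 is (5,2) = 390 − 282 = 108.
Using column 5: 81 + 105 + 69 + 42 + ? → (4,5) = 390 − 297 = 93.
Anti-diagonal: 81 + 72 + 78 + 75 + ? = 390, so (4,2) = 84.
The remaining cell in column 2 is (2,2) = 390 − 294 = 96.
Main diagonal needs 390; the known cells sum to 276, so (1,1) = 114.
Row 1: 114 + 57 + 48 + 81 + ? = 390, so (1,3) = 90.
Row 2 needs 390; the known cells sum to 327, so (2,1) = 63.
Using column 1: 114 + 63 + 87 + 75 + ? → (4,1) = 390 − 339 = 51.
The remaining cell in column 3 is (4,3) = 390 − 288 = 102.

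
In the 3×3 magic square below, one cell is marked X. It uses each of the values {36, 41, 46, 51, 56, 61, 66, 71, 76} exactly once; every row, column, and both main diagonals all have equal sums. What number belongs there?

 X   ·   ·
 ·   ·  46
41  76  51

The 9 entries sum to 504, so each line sums to 504/3 = 168.
From column 3, 168 − (46 + 51) gives (1,3) = 71.
Anti-diagonal: 71 + 41 + ? = 168, so (2,2) = 56.
Row 2: 56 + 46 + ? = 168, so (2,1) = 66.
From column 1, 168 − (66 + 41) gives (1,1) = 61.

61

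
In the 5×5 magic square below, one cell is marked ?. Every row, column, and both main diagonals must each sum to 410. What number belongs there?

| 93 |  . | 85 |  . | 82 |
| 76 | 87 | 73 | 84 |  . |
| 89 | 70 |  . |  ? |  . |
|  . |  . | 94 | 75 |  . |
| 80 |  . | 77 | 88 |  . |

Row 2 needs 410; the known cells sum to 320, so (2,5) = 90.
Column 1 needs 410; the known cells sum to 338, so (4,1) = 72.
Column 3 must total 410; the given cells sum to 329, so (3,3) = 81.
Main diagonal must total 410; the given cells sum to 336, so (5,5) = 74.
Anti-diagonal needs 410; the known cells sum to 327, so (4,2) = 83.
Row 4 needs 410; the known cells sum to 324, so (4,5) = 86.
Row 5 must total 410; the given cells sum to 319, so (5,2) = 91.
The remaining cell in column 2 is (1,2) = 410 − 331 = 79.
Column 5: 82 + 90 + 86 + 74 + ? = 410, so (3,5) = 78.
From row 1, 410 − (93 + 79 + 85 + 82) gives (1,4) = 71.
The remaining cell in row 3 is (3,4) = 410 − 318 = 92.

92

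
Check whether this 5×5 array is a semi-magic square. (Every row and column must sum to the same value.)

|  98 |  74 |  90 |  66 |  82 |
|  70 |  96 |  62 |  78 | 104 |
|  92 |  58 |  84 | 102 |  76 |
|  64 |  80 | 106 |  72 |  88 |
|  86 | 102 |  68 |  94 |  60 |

No — row 1 sums to 410 but column 4 sums to 412.

Row 1: 98 + 74 + 90 + 66 + 82 = 410.
Row 2: 70 + 96 + 62 + 78 + 104 = 410.
Row 3: 92 + 58 + 84 + 102 + 76 = 412.
Row 4: 64 + 80 + 106 + 72 + 88 = 410.
Row 5: 86 + 102 + 68 + 94 + 60 = 410.
Column 1: 98 + 70 + 92 + 64 + 86 = 410.
Column 2: 74 + 96 + 58 + 80 + 102 = 410.
Column 3: 90 + 62 + 84 + 106 + 68 = 410.
Column 4: 66 + 78 + 102 + 72 + 94 = 412.
Column 5: 82 + 104 + 76 + 88 + 60 = 410.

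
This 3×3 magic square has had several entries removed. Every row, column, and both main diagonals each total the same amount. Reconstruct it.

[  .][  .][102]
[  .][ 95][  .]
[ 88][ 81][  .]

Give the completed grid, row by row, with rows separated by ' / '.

Anti-diagonal is already complete: 102 + 95 + 88 = 285, so that is the magic constant.
Using row 3: 88 + 81 + ? → (3,3) = 285 − 169 = 116.
From column 2, 285 − (95 + 81) gives (1,2) = 109.
Using column 3: 102 + 116 + ? → (2,3) = 285 − 218 = 67.
From main diagonal, 285 − (95 + 116) gives (1,1) = 74.
Row 2: 95 + 67 + ? = 285, so (2,1) = 123.

74 109 102 / 123 95 67 / 88 81 116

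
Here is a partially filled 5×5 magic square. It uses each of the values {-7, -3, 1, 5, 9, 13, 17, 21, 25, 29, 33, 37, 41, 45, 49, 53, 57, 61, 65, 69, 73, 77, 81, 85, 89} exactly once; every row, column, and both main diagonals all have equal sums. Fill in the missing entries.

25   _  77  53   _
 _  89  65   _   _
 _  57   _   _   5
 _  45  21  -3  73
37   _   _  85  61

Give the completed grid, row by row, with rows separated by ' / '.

The 25 entries sum to 1025, so each line sums to 1025/5 = 205.
Row 4 must total 205; the given cells sum to 136, so (4,1) = 69.
Main diagonal must total 205; the given cells sum to 172, so (3,3) = 33.
Column 3 must total 205; the given cells sum to 196, so (5,3) = 9.
Row 5 needs 205; the known cells sum to 192, so (5,2) = 13.
Using column 2: 89 + 57 + 45 + 13 + ? → (1,2) = 205 − 204 = 1.
From row 1, 205 − (25 + 1 + 77 + 53) gives (1,5) = 49.
Column 5: 49 + 5 + 73 + 61 + ? = 205, so (2,5) = 17.
Anti-diagonal must total 205; the given cells sum to 164, so (2,4) = 41.
From row 2, 205 − (89 + 65 + 41 + 17) gives (2,1) = -7.
The remaining cell in column 1 is (3,1) = 205 − 124 = 81.
Column 4 must total 205; the given cells sum to 176, so (3,4) = 29.

25 1 77 53 49 / -7 89 65 41 17 / 81 57 33 29 5 / 69 45 21 -3 73 / 37 13 9 85 61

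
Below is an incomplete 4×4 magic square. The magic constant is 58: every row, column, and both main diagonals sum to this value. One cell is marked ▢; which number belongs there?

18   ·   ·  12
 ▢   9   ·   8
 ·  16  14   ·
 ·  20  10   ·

22

The remaining cell in column 2 is (1,2) = 58 − 45 = 13.
Main diagonal must total 58; the given cells sum to 41, so (4,4) = 17.
From row 1, 58 − (18 + 13 + 12) gives (1,3) = 15.
From row 4, 58 − (20 + 10 + 17) gives (4,1) = 11.
Column 3 must total 58; the given cells sum to 39, so (2,3) = 19.
The remaining cell in column 4 is (3,4) = 58 − 37 = 21.
Row 2: 9 + 19 + 8 + ? = 58, so (2,1) = 22.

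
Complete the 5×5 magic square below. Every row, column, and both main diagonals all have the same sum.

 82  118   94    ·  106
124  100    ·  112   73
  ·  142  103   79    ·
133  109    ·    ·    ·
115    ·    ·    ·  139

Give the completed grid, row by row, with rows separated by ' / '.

Anti-diagonal is already complete: 106 + 112 + 103 + 109 + 115 = 545, so that is the magic constant.
Row 1 must total 545; the given cells sum to 400, so (1,4) = 145.
Using row 2: 124 + 100 + 112 + 73 + ? → (2,3) = 545 − 409 = 136.
The remaining cell in column 1 is (3,1) = 545 − 454 = 91.
From column 2, 545 − (118 + 100 + 142 + 109) gives (5,2) = 76.
Main diagonal must total 545; the given cells sum to 424, so (4,4) = 121.
Row 3 must total 545; the given cells sum to 415, so (3,5) = 130.
Column 4: 145 + 112 + 79 + 121 + ? = 545, so (5,4) = 88.
Column 5 must total 545; the given cells sum to 448, so (4,5) = 97.
Using row 4: 133 + 109 + 121 + 97 + ? → (4,3) = 545 − 460 = 85.
From row 5, 545 − (115 + 76 + 88 + 139) gives (5,3) = 127.

82 118 94 145 106 / 124 100 136 112 73 / 91 142 103 79 130 / 133 109 85 121 97 / 115 76 127 88 139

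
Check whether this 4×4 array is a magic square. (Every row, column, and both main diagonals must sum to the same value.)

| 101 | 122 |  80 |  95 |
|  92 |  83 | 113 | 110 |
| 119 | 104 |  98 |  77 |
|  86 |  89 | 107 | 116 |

Yes

Row 1: 101 + 122 + 80 + 95 = 398.
Row 2: 92 + 83 + 113 + 110 = 398.
Row 3: 119 + 104 + 98 + 77 = 398.
Row 4: 86 + 89 + 107 + 116 = 398.
Column 1: 101 + 92 + 119 + 86 = 398.
Column 2: 122 + 83 + 104 + 89 = 398.
Column 3: 80 + 113 + 98 + 107 = 398.
Column 4: 95 + 110 + 77 + 116 = 398.
Main diagonal: 101 + 83 + 98 + 116 = 398.
Anti-diagonal: 95 + 113 + 104 + 86 = 398.
All lines sum to 398.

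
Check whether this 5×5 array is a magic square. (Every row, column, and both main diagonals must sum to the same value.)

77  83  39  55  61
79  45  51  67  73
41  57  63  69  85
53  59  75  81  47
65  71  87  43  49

Yes

Row 1: 77 + 83 + 39 + 55 + 61 = 315.
Row 2: 79 + 45 + 51 + 67 + 73 = 315.
Row 3: 41 + 57 + 63 + 69 + 85 = 315.
Row 4: 53 + 59 + 75 + 81 + 47 = 315.
Row 5: 65 + 71 + 87 + 43 + 49 = 315.
Column 1: 77 + 79 + 41 + 53 + 65 = 315.
Column 2: 83 + 45 + 57 + 59 + 71 = 315.
Column 3: 39 + 51 + 63 + 75 + 87 = 315.
Column 4: 55 + 67 + 69 + 81 + 43 = 315.
Column 5: 61 + 73 + 85 + 47 + 49 = 315.
Main diagonal: 77 + 45 + 63 + 81 + 49 = 315.
Anti-diagonal: 61 + 67 + 63 + 59 + 65 = 315.
All lines sum to 315.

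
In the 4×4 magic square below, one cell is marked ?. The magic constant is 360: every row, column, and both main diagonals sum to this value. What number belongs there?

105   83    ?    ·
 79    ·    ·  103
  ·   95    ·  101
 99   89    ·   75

91

Row 4 must total 360; the given cells sum to 263, so (4,3) = 97.
From column 1, 360 − (105 + 79 + 99) gives (3,1) = 77.
The remaining cell in column 2 is (2,2) = 360 − 267 = 93.
The remaining cell in column 4 is (1,4) = 360 − 279 = 81.
From main diagonal, 360 − (105 + 93 + 75) gives (3,3) = 87.
From anti-diagonal, 360 − (81 + 95 + 99) gives (2,3) = 85.
Using row 1: 105 + 83 + 81 + ? → (1,3) = 360 − 269 = 91.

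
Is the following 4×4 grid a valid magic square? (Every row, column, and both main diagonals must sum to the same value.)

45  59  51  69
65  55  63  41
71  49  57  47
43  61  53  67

Row 1: 45 + 59 + 51 + 69 = 224.
Row 2: 65 + 55 + 63 + 41 = 224.
Row 3: 71 + 49 + 57 + 47 = 224.
Row 4: 43 + 61 + 53 + 67 = 224.
Column 1: 45 + 65 + 71 + 43 = 224.
Column 2: 59 + 55 + 49 + 61 = 224.
Column 3: 51 + 63 + 57 + 53 = 224.
Column 4: 69 + 41 + 47 + 67 = 224.
Main diagonal: 45 + 55 + 57 + 67 = 224.
Anti-diagonal: 69 + 63 + 49 + 43 = 224.
All lines sum to 224.

Yes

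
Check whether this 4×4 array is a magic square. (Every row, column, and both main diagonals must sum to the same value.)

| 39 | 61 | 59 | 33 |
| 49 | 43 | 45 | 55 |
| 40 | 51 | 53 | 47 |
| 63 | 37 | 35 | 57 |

No — column 2 sums to 192 but row 3 sums to 191.

Row 1: 39 + 61 + 59 + 33 = 192.
Row 2: 49 + 43 + 45 + 55 = 192.
Row 3: 40 + 51 + 53 + 47 = 191.
Row 4: 63 + 37 + 35 + 57 = 192.
Column 1: 39 + 49 + 40 + 63 = 191.
Column 2: 61 + 43 + 51 + 37 = 192.
Column 3: 59 + 45 + 53 + 35 = 192.
Column 4: 33 + 55 + 47 + 57 = 192.
Main diagonal: 39 + 43 + 53 + 57 = 192.
Anti-diagonal: 33 + 45 + 51 + 63 = 192.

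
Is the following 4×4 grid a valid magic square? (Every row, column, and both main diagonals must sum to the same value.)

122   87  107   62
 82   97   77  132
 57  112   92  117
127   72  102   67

Row 1: 122 + 87 + 107 + 62 = 378.
Row 2: 82 + 97 + 77 + 132 = 388.
Row 3: 57 + 112 + 92 + 117 = 378.
Row 4: 127 + 72 + 102 + 67 = 368.
Column 1: 122 + 82 + 57 + 127 = 388.
Column 2: 87 + 97 + 112 + 72 = 368.
Column 3: 107 + 77 + 92 + 102 = 378.
Column 4: 62 + 132 + 117 + 67 = 378.
Main diagonal: 122 + 97 + 92 + 67 = 378.
Anti-diagonal: 62 + 77 + 112 + 127 = 378.

No — anti-diagonal sums to 378 but row 2 sums to 388.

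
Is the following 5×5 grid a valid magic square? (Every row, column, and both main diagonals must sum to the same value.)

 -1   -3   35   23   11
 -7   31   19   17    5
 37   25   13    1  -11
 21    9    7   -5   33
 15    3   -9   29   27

Yes

Row 1: -1 + (-3) + 35 + 23 + 11 = 65.
Row 2: -7 + 31 + 19 + 17 + 5 = 65.
Row 3: 37 + 25 + 13 + 1 + (-11) = 65.
Row 4: 21 + 9 + 7 + (-5) + 33 = 65.
Row 5: 15 + 3 + (-9) + 29 + 27 = 65.
Column 1: -1 + (-7) + 37 + 21 + 15 = 65.
Column 2: -3 + 31 + 25 + 9 + 3 = 65.
Column 3: 35 + 19 + 13 + 7 + (-9) = 65.
Column 4: 23 + 17 + 1 + (-5) + 29 = 65.
Column 5: 11 + 5 + (-11) + 33 + 27 = 65.
Main diagonal: -1 + 31 + 13 + (-5) + 27 = 65.
Anti-diagonal: 11 + 17 + 13 + 9 + 15 = 65.
All lines sum to 65.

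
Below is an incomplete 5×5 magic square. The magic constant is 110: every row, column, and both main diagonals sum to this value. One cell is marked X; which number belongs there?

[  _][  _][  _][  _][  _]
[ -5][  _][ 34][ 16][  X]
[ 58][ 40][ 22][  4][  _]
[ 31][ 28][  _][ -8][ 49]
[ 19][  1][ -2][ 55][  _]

13

Row 3 needs 110; the known cells sum to 124, so (3,5) = -14.
Row 4 must total 110; the given cells sum to 100, so (4,3) = 10.
From row 5, 110 − (19 + 1 + (-2) + 55) gives (5,5) = 37.
Using column 1: -5 + 58 + 31 + 19 + ? → (1,1) = 110 − 103 = 7.
Column 3 needs 110; the known cells sum to 64, so (1,3) = 46.
Column 4 must total 110; the given cells sum to 67, so (1,4) = 43.
Main diagonal: 7 + 22 + (-8) + 37 + ? = 110, so (2,2) = 52.
From anti-diagonal, 110 − (16 + 22 + 28 + 19) gives (1,5) = 25.
Row 1 must total 110; the given cells sum to 121, so (1,2) = -11.
Row 2: -5 + 52 + 34 + 16 + ? = 110, so (2,5) = 13.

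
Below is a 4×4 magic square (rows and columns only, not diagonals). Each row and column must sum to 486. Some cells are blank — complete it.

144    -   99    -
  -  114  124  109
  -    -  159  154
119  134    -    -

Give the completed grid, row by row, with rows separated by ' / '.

144 149 99 94 / 139 114 124 109 / 84 89 159 154 / 119 134 104 129

Row 2 needs 486; the known cells sum to 347, so (2,1) = 139.
Using column 1: 144 + 139 + 119 + ? → (3,1) = 486 − 402 = 84.
Using column 3: 99 + 124 + 159 + ? → (4,3) = 486 − 382 = 104.
Row 3 must total 486; the given cells sum to 397, so (3,2) = 89.
Using row 4: 119 + 134 + 104 + ? → (4,4) = 486 − 357 = 129.
Using column 2: 114 + 89 + 134 + ? → (1,2) = 486 − 337 = 149.
Column 4 must total 486; the given cells sum to 392, so (1,4) = 94.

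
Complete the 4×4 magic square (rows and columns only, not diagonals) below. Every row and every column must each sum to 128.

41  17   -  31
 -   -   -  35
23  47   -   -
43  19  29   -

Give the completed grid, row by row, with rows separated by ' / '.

41 17 39 31 / 21 45 27 35 / 23 47 33 25 / 43 19 29 37

Row 1 must total 128; the given cells sum to 89, so (1,3) = 39.
From row 4, 128 − (43 + 19 + 29) gives (4,4) = 37.
Column 1 must total 128; the given cells sum to 107, so (2,1) = 21.
The remaining cell in column 2 is (2,2) = 128 − 83 = 45.
The remaining cell in column 4 is (3,4) = 128 − 103 = 25.
The remaining cell in row 2 is (2,3) = 128 − 101 = 27.
Row 3: 23 + 47 + 25 + ? = 128, so (3,3) = 33.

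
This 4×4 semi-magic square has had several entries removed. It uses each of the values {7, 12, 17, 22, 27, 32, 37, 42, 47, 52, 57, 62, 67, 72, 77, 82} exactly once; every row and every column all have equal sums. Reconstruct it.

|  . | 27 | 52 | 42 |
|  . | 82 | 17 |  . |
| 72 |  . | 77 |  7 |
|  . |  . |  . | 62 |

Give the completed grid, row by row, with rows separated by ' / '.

The 16 entries sum to 712, so each line sums to 712/4 = 178.
The remaining cell in row 1 is (1,1) = 178 − 121 = 57.
Row 3 must total 178; the given cells sum to 156, so (3,2) = 22.
The remaining cell in column 2 is (4,2) = 178 − 131 = 47.
The remaining cell in column 3 is (4,3) = 178 − 146 = 32.
From column 4, 178 − (42 + 7 + 62) gives (2,4) = 67.
From row 2, 178 − (82 + 17 + 67) gives (2,1) = 12.
Row 4: 47 + 32 + 62 + ? = 178, so (4,1) = 37.

57 27 52 42 / 12 82 17 67 / 72 22 77 7 / 37 47 32 62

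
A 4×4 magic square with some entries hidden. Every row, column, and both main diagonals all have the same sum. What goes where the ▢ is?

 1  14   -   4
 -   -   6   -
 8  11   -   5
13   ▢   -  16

Anti-diagonal is complete and sums to 34; that is the magic constant.
The remaining cell in row 1 is (1,3) = 34 − 19 = 15.
Row 3 must total 34; the given cells sum to 24, so (3,3) = 10.
Column 1 needs 34; the known cells sum to 22, so (2,1) = 12.
Column 3 needs 34; the known cells sum to 31, so (4,3) = 3.
Column 4: 4 + 5 + 16 + ? = 34, so (2,4) = 9.
The remaining cell in main diagonal is (2,2) = 34 − 27 = 7.
Row 4: 13 + 3 + 16 + ? = 34, so (4,2) = 2.

2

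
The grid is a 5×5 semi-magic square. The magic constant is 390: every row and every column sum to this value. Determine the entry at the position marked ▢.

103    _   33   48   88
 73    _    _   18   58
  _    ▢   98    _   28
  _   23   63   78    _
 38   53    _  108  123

From row 1, 390 − (103 + 33 + 48 + 88) gives (1,2) = 118.
Row 5 must total 390; the given cells sum to 322, so (5,3) = 68.
Column 3 needs 390; the known cells sum to 262, so (2,3) = 128.
The remaining cell in column 4 is (3,4) = 390 − 252 = 138.
Column 5: 88 + 58 + 28 + 123 + ? = 390, so (4,5) = 93.
Row 2 needs 390; the known cells sum to 277, so (2,2) = 113.
Using row 4: 23 + 63 + 78 + 93 + ? → (4,1) = 390 − 257 = 133.
From column 1, 390 − (103 + 73 + 133 + 38) gives (3,1) = 43.
Column 2 needs 390; the known cells sum to 307, so (3,2) = 83.

83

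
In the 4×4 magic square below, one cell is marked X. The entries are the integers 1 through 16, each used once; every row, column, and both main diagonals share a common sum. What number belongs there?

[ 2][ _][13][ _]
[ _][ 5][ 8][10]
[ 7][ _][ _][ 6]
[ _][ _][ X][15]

The entries are 1 through 16, which sum to 136, so each line sums to 136/4 = 34.
Row 2 needs 34; the known cells sum to 23, so (2,1) = 11.
The remaining cell in column 1 is (4,1) = 34 − 20 = 14.
From column 4, 34 − (10 + 6 + 15) gives (1,4) = 3.
Main diagonal must total 34; the given cells sum to 22, so (3,3) = 12.
The remaining cell in anti-diagonal is (3,2) = 34 − 25 = 9.
Row 1 must total 34; the given cells sum to 18, so (1,2) = 16.
The remaining cell in column 2 is (4,2) = 34 − 30 = 4.
The remaining cell in column 3 is (4,3) = 34 − 33 = 1.

1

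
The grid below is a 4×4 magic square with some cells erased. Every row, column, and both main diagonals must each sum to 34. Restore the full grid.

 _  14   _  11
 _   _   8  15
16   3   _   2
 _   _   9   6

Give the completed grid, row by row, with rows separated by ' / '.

5 14 4 11 / 1 10 8 15 / 16 3 13 2 / 12 7 9 6

From row 3, 34 − (16 + 3 + 2) gives (3,3) = 13.
From column 3, 34 − (8 + 13 + 9) gives (1,3) = 4.
Anti-diagonal: 11 + 8 + 3 + ? = 34, so (4,1) = 12.
Using row 1: 14 + 4 + 11 + ? → (1,1) = 34 − 29 = 5.
Row 4: 12 + 9 + 6 + ? = 34, so (4,2) = 7.
Using column 1: 5 + 16 + 12 + ? → (2,1) = 34 − 33 = 1.
Column 2 needs 34; the known cells sum to 24, so (2,2) = 10.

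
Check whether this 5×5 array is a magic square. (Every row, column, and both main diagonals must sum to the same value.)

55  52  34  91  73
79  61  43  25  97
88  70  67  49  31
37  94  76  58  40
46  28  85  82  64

Row 1: 55 + 52 + 34 + 91 + 73 = 305.
Row 2: 79 + 61 + 43 + 25 + 97 = 305.
Row 3: 88 + 70 + 67 + 49 + 31 = 305.
Row 4: 37 + 94 + 76 + 58 + 40 = 305.
Row 5: 46 + 28 + 85 + 82 + 64 = 305.
Column 1: 55 + 79 + 88 + 37 + 46 = 305.
Column 2: 52 + 61 + 70 + 94 + 28 = 305.
Column 3: 34 + 43 + 67 + 76 + 85 = 305.
Column 4: 91 + 25 + 49 + 58 + 82 = 305.
Column 5: 73 + 97 + 31 + 40 + 64 = 305.
Main diagonal: 55 + 61 + 67 + 58 + 64 = 305.
Anti-diagonal: 73 + 25 + 67 + 94 + 46 = 305.
All lines sum to 305.

Yes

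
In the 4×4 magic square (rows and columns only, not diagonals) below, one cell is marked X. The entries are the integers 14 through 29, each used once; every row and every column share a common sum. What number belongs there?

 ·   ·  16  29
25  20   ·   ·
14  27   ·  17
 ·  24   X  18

23

The entries are 14 through 29, which sum to 344, so each line sums to 344/4 = 86.
Row 3: 14 + 27 + 17 + ? = 86, so (3,3) = 28.
Column 2: 20 + 27 + 24 + ? = 86, so (1,2) = 15.
Column 4 needs 86; the known cells sum to 64, so (2,4) = 22.
Using row 1: 15 + 16 + 29 + ? → (1,1) = 86 − 60 = 26.
From row 2, 86 − (25 + 20 + 22) gives (2,3) = 19.
From column 1, 86 − (26 + 25 + 14) gives (4,1) = 21.
From column 3, 86 − (16 + 19 + 28) gives (4,3) = 23.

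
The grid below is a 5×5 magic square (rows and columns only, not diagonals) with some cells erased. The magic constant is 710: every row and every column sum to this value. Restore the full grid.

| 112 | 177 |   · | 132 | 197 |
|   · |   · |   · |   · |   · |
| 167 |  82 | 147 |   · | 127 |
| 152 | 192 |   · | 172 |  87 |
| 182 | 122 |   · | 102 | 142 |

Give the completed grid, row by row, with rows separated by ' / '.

112 177 92 132 197 / 97 137 202 117 157 / 167 82 147 187 127 / 152 192 107 172 87 / 182 122 162 102 142

From row 1, 710 − (112 + 177 + 132 + 197) gives (1,3) = 92.
Row 3: 167 + 82 + 147 + 127 + ? = 710, so (3,4) = 187.
Row 4 must total 710; the given cells sum to 603, so (4,3) = 107.
Row 5 needs 710; the known cells sum to 548, so (5,3) = 162.
From column 1, 710 − (112 + 167 + 152 + 182) gives (2,1) = 97.
From column 2, 710 − (177 + 82 + 192 + 122) gives (2,2) = 137.
Column 3 needs 710; the known cells sum to 508, so (2,3) = 202.
Using column 4: 132 + 187 + 172 + 102 + ? → (2,4) = 710 − 593 = 117.
The remaining cell in column 5 is (2,5) = 710 − 553 = 157.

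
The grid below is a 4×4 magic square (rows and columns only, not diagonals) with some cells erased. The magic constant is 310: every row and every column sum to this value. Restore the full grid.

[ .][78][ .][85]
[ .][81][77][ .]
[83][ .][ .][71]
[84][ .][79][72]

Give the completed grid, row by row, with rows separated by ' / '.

The remaining cell in row 4 is (4,2) = 310 − 235 = 75.
Column 2 needs 310; the known cells sum to 234, so (3,2) = 76.
Column 4 needs 310; the known cells sum to 228, so (2,4) = 82.
Row 2: 81 + 77 + 82 + ? = 310, so (2,1) = 70.
The remaining cell in row 3 is (3,3) = 310 − 230 = 80.
The remaining cell in column 1 is (1,1) = 310 − 237 = 73.
The remaining cell in column 3 is (1,3) = 310 − 236 = 74.

73 78 74 85 / 70 81 77 82 / 83 76 80 71 / 84 75 79 72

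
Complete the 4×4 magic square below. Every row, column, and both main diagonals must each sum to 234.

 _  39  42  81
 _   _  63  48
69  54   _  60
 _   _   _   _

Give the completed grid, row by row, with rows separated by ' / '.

Row 1: 39 + 42 + 81 + ? = 234, so (1,1) = 72.
The remaining cell in row 3 is (3,3) = 234 − 183 = 51.
Column 3: 42 + 63 + 51 + ? = 234, so (4,3) = 78.
Column 4 must total 234; the given cells sum to 189, so (4,4) = 45.
Using main diagonal: 72 + 51 + 45 + ? → (2,2) = 234 − 168 = 66.
From anti-diagonal, 234 − (81 + 63 + 54) gives (4,1) = 36.
Row 2 must total 234; the given cells sum to 177, so (2,1) = 57.
From row 4, 234 − (36 + 78 + 45) gives (4,2) = 75.

72 39 42 81 / 57 66 63 48 / 69 54 51 60 / 36 75 78 45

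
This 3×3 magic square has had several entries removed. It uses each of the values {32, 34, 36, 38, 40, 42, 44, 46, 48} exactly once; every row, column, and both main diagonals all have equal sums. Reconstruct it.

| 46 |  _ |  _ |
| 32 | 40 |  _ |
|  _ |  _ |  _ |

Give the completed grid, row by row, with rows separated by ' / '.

The 9 entries sum to 360, so each line sums to 360/3 = 120.
Row 2 needs 120; the known cells sum to 72, so (2,3) = 48.
Column 1: 46 + 32 + ? = 120, so (3,1) = 42.
Main diagonal needs 120; the known cells sum to 86, so (3,3) = 34.
From anti-diagonal, 120 − (40 + 42) gives (1,3) = 38.
Row 1 must total 120; the given cells sum to 84, so (1,2) = 36.
Row 3 needs 120; the known cells sum to 76, so (3,2) = 44.

46 36 38 / 32 40 48 / 42 44 34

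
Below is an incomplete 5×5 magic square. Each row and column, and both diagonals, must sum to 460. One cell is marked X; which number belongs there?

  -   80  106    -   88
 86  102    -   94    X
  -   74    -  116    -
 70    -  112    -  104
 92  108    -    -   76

The remaining cell in column 2 is (4,2) = 460 − 364 = 96.
Using anti-diagonal: 88 + 94 + 96 + 92 + ? → (3,3) = 460 − 370 = 90.
The remaining cell in row 4 is (4,4) = 460 − 382 = 78.
The remaining cell in main diagonal is (1,1) = 460 − 346 = 114.
Row 1 must total 460; the given cells sum to 388, so (1,4) = 72.
Column 1 needs 460; the known cells sum to 362, so (3,1) = 98.
Column 4 must total 460; the given cells sum to 360, so (5,4) = 100.
Row 3 must total 460; the given cells sum to 378, so (3,5) = 82.
Row 5 needs 460; the known cells sum to 376, so (5,3) = 84.
From column 3, 460 − (106 + 90 + 112 + 84) gives (2,3) = 68.
Column 5 must total 460; the given cells sum to 350, so (2,5) = 110.

110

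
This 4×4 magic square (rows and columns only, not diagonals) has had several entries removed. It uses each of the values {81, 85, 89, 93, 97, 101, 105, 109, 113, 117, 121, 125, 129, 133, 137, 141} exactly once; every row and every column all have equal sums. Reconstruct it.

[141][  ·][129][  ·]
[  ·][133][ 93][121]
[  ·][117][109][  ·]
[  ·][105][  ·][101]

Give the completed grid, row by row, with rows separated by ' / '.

The 16 entries sum to 1776, so each line sums to 1776/4 = 444.
Row 2 needs 444; the known cells sum to 347, so (2,1) = 97.
The remaining cell in column 2 is (1,2) = 444 − 355 = 89.
Using column 3: 129 + 93 + 109 + ? → (4,3) = 444 − 331 = 113.
Using row 1: 141 + 89 + 129 + ? → (1,4) = 444 − 359 = 85.
Row 4 needs 444; the known cells sum to 319, so (4,1) = 125.
The remaining cell in column 1 is (3,1) = 444 − 363 = 81.
From column 4, 444 − (85 + 121 + 101) gives (3,4) = 137.

141 89 129 85 / 97 133 93 121 / 81 117 109 137 / 125 105 113 101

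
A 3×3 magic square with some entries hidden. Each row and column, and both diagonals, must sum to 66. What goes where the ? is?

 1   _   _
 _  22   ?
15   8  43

Column 1: 1 + 15 + ? = 66, so (2,1) = 50.
Column 2 needs 66; the known cells sum to 30, so (1,2) = 36.
Anti-diagonal needs 66; the known cells sum to 37, so (1,3) = 29.
Row 2 needs 66; the known cells sum to 72, so (2,3) = -6.

-6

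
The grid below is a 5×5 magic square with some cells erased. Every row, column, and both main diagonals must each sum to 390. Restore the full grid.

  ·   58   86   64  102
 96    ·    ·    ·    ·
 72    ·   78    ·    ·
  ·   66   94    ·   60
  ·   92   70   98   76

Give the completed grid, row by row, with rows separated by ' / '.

Row 1 needs 390; the known cells sum to 310, so (1,1) = 80.
Row 5 needs 390; the known cells sum to 336, so (5,1) = 54.
Using column 1: 80 + 96 + 72 + 54 + ? → (4,1) = 390 − 302 = 88.
Column 3 must total 390; the given cells sum to 328, so (2,3) = 62.
The remaining cell in anti-diagonal is (2,4) = 390 − 300 = 90.
The remaining cell in row 4 is (4,4) = 390 − 308 = 82.
Column 4: 64 + 90 + 82 + 98 + ? = 390, so (3,4) = 56.
The remaining cell in main diagonal is (2,2) = 390 − 316 = 74.
Row 2 needs 390; the known cells sum to 322, so (2,5) = 68.
The remaining cell in column 2 is (3,2) = 390 − 290 = 100.
The remaining cell in column 5 is (3,5) = 390 − 306 = 84.

80 58 86 64 102 / 96 74 62 90 68 / 72 100 78 56 84 / 88 66 94 82 60 / 54 92 70 98 76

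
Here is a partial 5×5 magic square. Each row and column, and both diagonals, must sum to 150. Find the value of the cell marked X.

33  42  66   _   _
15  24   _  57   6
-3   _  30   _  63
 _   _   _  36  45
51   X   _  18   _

Row 2: 15 + 24 + 57 + 6 + ? = 150, so (2,3) = 48.
Column 1 must total 150; the given cells sum to 96, so (4,1) = 54.
Main diagonal must total 150; the given cells sum to 123, so (5,5) = 27.
Column 5 needs 150; the known cells sum to 141, so (1,5) = 9.
Using anti-diagonal: 9 + 57 + 30 + 51 + ? → (4,2) = 150 − 147 = 3.
From row 1, 150 − (33 + 42 + 66 + 9) gives (1,4) = 0.
Row 4: 54 + 3 + 36 + 45 + ? = 150, so (4,3) = 12.
From column 3, 150 − (66 + 48 + 30 + 12) gives (5,3) = -6.
Using column 4: 0 + 57 + 36 + 18 + ? → (3,4) = 150 − 111 = 39.
The remaining cell in row 3 is (3,2) = 150 − 129 = 21.
Using row 5: 51 + (-6) + 18 + 27 + ? → (5,2) = 150 − 90 = 60.

60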